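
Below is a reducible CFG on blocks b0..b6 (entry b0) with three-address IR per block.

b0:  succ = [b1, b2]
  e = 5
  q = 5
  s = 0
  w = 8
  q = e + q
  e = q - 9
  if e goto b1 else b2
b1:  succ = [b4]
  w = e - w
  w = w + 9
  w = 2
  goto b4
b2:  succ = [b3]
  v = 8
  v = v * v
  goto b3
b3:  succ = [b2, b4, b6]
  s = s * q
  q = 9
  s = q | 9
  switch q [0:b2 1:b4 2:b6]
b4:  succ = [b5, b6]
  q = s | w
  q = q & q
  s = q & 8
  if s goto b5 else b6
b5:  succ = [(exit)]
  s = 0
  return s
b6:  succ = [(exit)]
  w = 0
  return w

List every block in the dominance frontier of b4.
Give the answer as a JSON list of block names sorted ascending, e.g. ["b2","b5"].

idom tree: b1←b0 b2←b0 b3←b2 b4←b0 b5←b4 b6←b0
Join-block Dom:
  b2: preds {b0,b3}: {b0} ∩ {b0,b2,b3} = {b0}; idom=b0
  b4: preds {b1,b3}: {b0,b1} ∩ {b0,b2,b3} = {b0}; idom=b0
  b6: preds {b3,b4}: {b0,b2,b3} ∩ {b0,b4} = {b0}; idom=b0

Frontier:
  b2←b0: walk · to b0
  b2←b3: walk b3→b2 to b0
  b4←b1: walk b1 to b0
  b4←b3: walk b3→b2 to b0
  b6←b3: walk b3→b2 to b0
  b6←b4: walk b4 to b0
  b0 → ∅
  b1 → {b4}
  b2 → {b2,b4,b6}
  b3 → {b2,b4,b6}
  b4 → {b6}
  b5 → ∅
  b6 → ∅

DF(b4) = ["b6"]

Answer: ["b6"]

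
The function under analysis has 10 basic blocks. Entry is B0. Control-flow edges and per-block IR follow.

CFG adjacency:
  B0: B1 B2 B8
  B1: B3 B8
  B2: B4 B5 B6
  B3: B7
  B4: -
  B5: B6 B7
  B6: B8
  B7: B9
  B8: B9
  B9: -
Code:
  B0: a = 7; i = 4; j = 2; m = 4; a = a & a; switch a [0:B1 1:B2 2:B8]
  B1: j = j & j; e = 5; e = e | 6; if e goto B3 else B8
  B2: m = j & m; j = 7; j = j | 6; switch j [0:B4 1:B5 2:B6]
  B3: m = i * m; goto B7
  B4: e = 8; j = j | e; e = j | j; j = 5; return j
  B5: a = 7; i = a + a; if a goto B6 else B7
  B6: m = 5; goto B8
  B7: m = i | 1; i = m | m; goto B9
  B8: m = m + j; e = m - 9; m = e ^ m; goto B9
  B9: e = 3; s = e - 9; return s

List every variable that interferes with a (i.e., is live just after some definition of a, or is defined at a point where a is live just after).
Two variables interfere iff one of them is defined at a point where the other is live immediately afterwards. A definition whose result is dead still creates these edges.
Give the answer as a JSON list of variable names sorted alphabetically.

Per-block:
  B0: def={a,i,j,m} ue=∅
  B1: def={e,j} ue={j}
  B2: def={j,m} ue={j,m}
  B3: def={m} ue={i,m}
  B4: def={e,j} ue={j}
  B5: def={a,i} ue=∅
  B6: def={m} ue=∅
  B7: def={i,m} ue={i}
  B8: def={e,m} ue={j,m}
  B9: def={e,s} ue=∅

Backward fixpoint:
  live B0: ∅→{i,j,m}
  live B1: {i,j,m}→{i,j,m}
  live B2: {j,m}→{j}
  live B3: {i,m}→{i}
  live B4: {j}→∅
  live B5: {j}→{i,j}
  live B6: {j}→{j,m}
  live B7: {i}→∅
  live B8: {j,m}→∅
  live B9: ∅→∅

Interference:
  a — {i,j,m}
  e — {i,j,m}
  i — {a,e,j,m}
  j — {a,e,i,m}
  m — {a,e,i,j}
  s — ∅

N(a) = ["i", "j", "m"]

Answer: ["i", "j", "m"]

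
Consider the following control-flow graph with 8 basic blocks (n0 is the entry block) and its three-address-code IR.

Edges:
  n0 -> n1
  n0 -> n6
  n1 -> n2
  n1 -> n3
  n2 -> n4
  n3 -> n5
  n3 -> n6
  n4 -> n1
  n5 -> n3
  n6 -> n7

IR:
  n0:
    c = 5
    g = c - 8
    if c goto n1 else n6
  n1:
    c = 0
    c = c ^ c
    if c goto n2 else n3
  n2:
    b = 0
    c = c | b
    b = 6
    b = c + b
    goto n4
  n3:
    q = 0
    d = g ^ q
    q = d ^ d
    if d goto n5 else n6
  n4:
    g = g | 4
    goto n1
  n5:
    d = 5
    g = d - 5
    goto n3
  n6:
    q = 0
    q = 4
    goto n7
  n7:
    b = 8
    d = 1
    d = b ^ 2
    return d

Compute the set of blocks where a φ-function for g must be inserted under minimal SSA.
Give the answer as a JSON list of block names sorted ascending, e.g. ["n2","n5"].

idom tree: n1←n0 n2←n1 n3←n1 n4←n2 n5←n3 n6←n0 n7←n6
Dom at joins:
  n1: preds {n0,n4}: {n0} ∩ {n0,n1,n2,n4} = {n0}; idom=n0
  n3: preds {n1,n5}: {n0,n1} ∩ {n0,n1,n3,n5} = {n0,n1}; idom=n1
  n6: preds {n0,n3}: {n0} ∩ {n0,n1,n3} = {n0}; idom=n0

DF walk-up:
  join n1 pred n0: · stop@n0
  join n1 pred n4: n4→n2→n1 stop@n0
  join n3 pred n1: · stop@n1
  join n3 pred n5: n5→n3 stop@n1
  join n6 pred n0: · stop@n0
  join n6 pred n3: n3→n1 stop@n0
  n0 → ∅
  n1 → {n1,n6}
  n2 → {n1}
  n3 → {n3,n6}
  n4 → {n1}
  n5 → {n3}
  n6 → ∅
  n7 → ∅

φ for g: defs {n0,n4,n5}
  DF⁺ = {n1,n3,n6}

Answer: ["n1", "n3", "n6"]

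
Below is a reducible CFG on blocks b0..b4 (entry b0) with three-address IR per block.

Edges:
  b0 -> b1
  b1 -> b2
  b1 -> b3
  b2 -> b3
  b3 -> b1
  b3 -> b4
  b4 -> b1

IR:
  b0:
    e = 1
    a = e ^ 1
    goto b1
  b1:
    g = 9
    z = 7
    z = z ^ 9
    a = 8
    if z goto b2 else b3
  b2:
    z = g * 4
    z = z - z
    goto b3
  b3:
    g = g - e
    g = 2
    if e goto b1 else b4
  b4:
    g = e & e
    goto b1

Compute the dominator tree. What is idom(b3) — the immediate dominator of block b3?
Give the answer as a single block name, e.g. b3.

idom tree: b1←b0 b2←b1 b3←b1 b4←b3
Dom∩ at merges:
  b1: preds {b0,b3,b4}: {b0} ∩ {b0,b1,b3} ∩ {b0,b1,b3,b4} = {b0}; idom=b0
  b3: preds {b1,b2}: {b0,b1} ∩ {b0,b1,b2} = {b0,b1}; idom=b1

idom(b3) = b1

Answer: b1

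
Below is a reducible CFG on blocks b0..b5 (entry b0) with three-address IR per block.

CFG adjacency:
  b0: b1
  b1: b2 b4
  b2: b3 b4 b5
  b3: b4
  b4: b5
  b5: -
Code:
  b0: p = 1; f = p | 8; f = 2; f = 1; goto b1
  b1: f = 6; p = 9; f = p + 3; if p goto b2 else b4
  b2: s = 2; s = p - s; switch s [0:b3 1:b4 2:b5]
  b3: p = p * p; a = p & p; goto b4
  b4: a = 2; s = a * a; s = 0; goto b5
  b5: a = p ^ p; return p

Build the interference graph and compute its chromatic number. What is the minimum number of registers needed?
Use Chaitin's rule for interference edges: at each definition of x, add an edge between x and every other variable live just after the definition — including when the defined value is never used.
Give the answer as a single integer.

Answer: 2

Analysis:
def/use:
  b0 def {f,p} use ∅
  b1 def {f,p} use ∅
  b2 def {s} use {p}
  b3 def {a,p} use {p}
  b4 def {a,s} use ∅
  b5 def {a} use {p}

Backward fixpoint:
  b0: in=∅ out=∅
  b1: in=∅ out={p}
  b2: in={p} out={p}
  b3: in={p} out={p}
  b4: in={p} out={p}
  b5: in={p} out=∅

Interference:
  a — {p}
  f — {p}
  p — {a,f,s}
  s — {p}

Registers:
  lower bound: {a,p} mutually conflict ⇒ χ ≥ 2
  assign a→R1 f→R1 p→R0 s→R1 — no edge inside a register ⇒ χ ≤ 2
  χ = 2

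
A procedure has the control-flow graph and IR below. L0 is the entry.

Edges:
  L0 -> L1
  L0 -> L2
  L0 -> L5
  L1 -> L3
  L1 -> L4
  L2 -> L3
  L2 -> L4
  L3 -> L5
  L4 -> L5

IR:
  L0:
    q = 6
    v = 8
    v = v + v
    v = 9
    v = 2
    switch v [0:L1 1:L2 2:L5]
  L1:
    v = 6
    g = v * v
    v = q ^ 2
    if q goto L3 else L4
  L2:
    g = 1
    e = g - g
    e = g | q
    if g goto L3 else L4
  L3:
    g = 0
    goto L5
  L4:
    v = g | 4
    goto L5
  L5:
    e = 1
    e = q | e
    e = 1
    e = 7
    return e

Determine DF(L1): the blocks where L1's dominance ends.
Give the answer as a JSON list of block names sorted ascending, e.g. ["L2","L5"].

Answer: ["L3", "L4"]

Working:
idom tree: L1←L0 L2←L0 L3←L0 L4←L0 L5←L0
Join-block Dom:
  L3: preds {L1,L2}: {L0,L1} ∩ {L0,L2} = {L0}; idom=L0
  L4: preds {L1,L2}: {L0,L1} ∩ {L0,L2} = {L0}; idom=L0
  L5: preds {L0,L3,L4}: {L0} ∩ {L0,L3} ∩ {L0,L4} = {L0}; idom=L0

DF derivation:
  L3←L1: walk L1 to L0
  L3←L2: walk L2 to L0
  L4←L1: walk L1 to L0
  L4←L2: walk L2 to L0
  L5←L0: walk · to L0
  L5←L3: walk L3 to L0
  L5←L4: walk L4 to L0
  L0: DF=∅
  L1: DF={L3,L4}
  L2: DF={L3,L4}
  L3: DF={L5}
  L4: DF={L5}
  L5: DF=∅

DF(L1) = ["L3", "L4"]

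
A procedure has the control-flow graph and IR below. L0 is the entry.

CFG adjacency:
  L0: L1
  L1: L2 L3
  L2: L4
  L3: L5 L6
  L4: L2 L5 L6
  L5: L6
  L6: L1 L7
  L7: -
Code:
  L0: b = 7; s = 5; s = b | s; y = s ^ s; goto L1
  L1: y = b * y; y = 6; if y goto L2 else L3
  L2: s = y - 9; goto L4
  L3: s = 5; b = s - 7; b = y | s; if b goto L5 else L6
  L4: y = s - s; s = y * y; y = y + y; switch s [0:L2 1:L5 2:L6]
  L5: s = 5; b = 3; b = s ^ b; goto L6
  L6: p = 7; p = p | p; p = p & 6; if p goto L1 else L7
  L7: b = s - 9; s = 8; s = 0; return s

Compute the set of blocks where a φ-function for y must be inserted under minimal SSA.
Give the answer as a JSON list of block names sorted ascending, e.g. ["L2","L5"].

Answer: ["L1", "L2", "L5", "L6"]

Working:
idom tree: L1←L0 L2←L1 L3←L1 L4←L2 L5←L1 L6←L1 L7←L6
Join-block Dom:
  L1: preds {L0,L6}: {L0} ∩ {L0,L1,L6} = {L0}; idom=L0
  L2: preds {L1,L4}: {L0,L1} ∩ {L0,L1,L2,L4} = {L0,L1}; idom=L1
  L5: preds {L3,L4}: {L0,L1,L3} ∩ {L0,L1,L2,L4} = {L0,L1}; idom=L1
  L6: preds {L3,L4,L5}: {L0,L1,L3} ∩ {L0,L1,L2,L4} ∩ {L0,L1,L5} = {L0,L1}; idom=L1

DF derivation:
  L1←L0: walk · to L0
  L1←L6: walk L6→L1 to L0
  L2←L1: walk · to L1
  L2←L4: walk L4→L2 to L1
  L5←L3: walk L3 to L1
  L5←L4: walk L4→L2 to L1
  L6←L3: walk L3 to L1
  L6←L4: walk L4→L2 to L1
  L6←L5: walk L5 to L1
  L0 → ∅
  L1 → {L1}
  L2 → {L2,L5,L6}
  L3 → {L5,L6}
  L4 → {L2,L5,L6}
  L5 → {L6}
  L6 → {L1}
  L7 → ∅

φ for y: defs {L0,L1,L4}
  DF⁺ = {L1,L2,L5,L6}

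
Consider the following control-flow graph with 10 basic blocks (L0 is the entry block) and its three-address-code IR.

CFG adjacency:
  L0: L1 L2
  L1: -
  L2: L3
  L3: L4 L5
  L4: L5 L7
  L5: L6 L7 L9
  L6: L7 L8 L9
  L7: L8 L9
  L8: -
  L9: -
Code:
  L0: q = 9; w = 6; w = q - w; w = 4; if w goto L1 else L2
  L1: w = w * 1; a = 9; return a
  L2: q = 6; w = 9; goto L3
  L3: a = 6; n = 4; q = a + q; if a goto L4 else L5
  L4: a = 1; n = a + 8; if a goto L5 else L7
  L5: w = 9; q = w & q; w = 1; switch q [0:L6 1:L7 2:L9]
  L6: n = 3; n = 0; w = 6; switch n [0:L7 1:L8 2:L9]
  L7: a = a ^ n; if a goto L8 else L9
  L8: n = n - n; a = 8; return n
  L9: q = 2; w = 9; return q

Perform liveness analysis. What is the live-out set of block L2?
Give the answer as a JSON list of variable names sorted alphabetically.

Per-block:
  L0 def {q,w} use ∅
  L1 def {a,w} use {w}
  L2 def {q,w} use ∅
  L3 def {a,n,q} use {q}
  L4 def {a,n} use ∅
  L5 def {q,w} use {q}
  L6 def {n,w} use ∅
  L7 def {a} use {a,n}
  L8 def {a,n} use {n}
  L9 def {q,w} use ∅

Backward fixpoint:
  L0: in=∅ out={w}
  L1: in={w} out=∅
  L2: in=∅ out={q}
  L3: in={q} out={a,n,q}
  L4: in={q} out={a,n,q}
  L5: in={a,n,q} out={a,n}
  L6: in={a} out={a,n}
  L7: in={a,n} out={n}
  L8: in={n} out=∅
  L9: in=∅ out=∅

live-out(L2) = ["q"]

Answer: ["q"]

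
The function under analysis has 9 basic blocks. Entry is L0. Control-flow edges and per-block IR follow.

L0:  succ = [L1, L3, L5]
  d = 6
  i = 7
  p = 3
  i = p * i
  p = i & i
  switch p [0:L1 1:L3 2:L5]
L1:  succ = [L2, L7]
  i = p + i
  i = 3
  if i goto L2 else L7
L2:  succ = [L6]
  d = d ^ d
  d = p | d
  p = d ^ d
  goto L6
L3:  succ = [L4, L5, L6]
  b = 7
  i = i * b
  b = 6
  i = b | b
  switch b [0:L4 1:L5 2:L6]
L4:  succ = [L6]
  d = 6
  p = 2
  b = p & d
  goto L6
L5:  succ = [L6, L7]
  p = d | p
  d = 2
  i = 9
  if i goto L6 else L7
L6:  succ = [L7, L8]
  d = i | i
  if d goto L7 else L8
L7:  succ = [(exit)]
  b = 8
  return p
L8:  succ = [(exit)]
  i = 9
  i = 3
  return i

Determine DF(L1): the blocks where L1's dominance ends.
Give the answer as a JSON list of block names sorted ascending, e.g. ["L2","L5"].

idom tree: L1←L0 L2←L1 L3←L0 L4←L3 L5←L0 L6←L0 L7←L0 L8←L6
Join-block Dom:
  L5: preds {L0,L3}: {L0} ∩ {L0,L3} = {L0}; idom=L0
  L6: preds {L2,L3,L4,L5}: {L0,L1,L2} ∩ {L0,L3} ∩ {L0,L3,L4} ∩ {L0,L5} = {L0}; idom=L0
  L7: preds {L1,L5,L6}: {L0,L1} ∩ {L0,L5} ∩ {L0,L6} = {L0}; idom=L0

DF walk-up:
  join L5 pred L0: · stop@L0
  join L5 pred L3: L3 stop@L0
  join L6 pred L2: L2→L1 stop@L0
  join L6 pred L3: L3 stop@L0
  join L6 pred L4: L4→L3 stop@L0
  join L6 pred L5: L5 stop@L0
  join L7 pred L1: L1 stop@L0
  join L7 pred L5: L5 stop@L0
  join L7 pred L6: L6 stop@L0
  DF(L0)=∅
  DF(L1)={L6,L7}
  DF(L2)={L6}
  DF(L3)={L5,L6}
  DF(L4)={L6}
  DF(L5)={L6,L7}
  DF(L6)={L7}
  DF(L7)=∅
  DF(L8)=∅

DF(L1) = ["L6", "L7"]

Answer: ["L6", "L7"]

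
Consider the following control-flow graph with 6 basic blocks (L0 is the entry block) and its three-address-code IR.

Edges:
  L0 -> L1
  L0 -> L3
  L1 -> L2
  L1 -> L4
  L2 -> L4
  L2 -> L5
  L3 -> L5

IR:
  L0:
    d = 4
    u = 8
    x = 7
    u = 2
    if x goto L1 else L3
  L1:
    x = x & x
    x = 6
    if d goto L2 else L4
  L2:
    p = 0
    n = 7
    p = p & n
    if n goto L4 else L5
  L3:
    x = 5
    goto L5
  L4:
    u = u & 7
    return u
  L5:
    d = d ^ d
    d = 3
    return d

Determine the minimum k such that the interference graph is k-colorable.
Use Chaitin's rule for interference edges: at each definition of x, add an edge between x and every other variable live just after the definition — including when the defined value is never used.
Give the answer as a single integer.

Block summaries:
  L0: {d,u,x} / ∅
  L1: {x} / {d,x}
  L2: {n,p} / ∅
  L3: {x} / ∅
  L4: {u} / {u}
  L5: {d} / {d}

Live sets:
  live L0: ∅→{d,u,x}
  live L1: {d,u,x}→{d,u}
  live L2: {d,u}→{d,u}
  live L3: {d}→{d}
  live L4: {u}→∅
  live L5: {d}→∅

Interference:
  d: {n,p,u,x}
  n: {d,p,u}
  p: {d,n,u}
  u: {d,n,p,x}
  x: {d,u}

Chromatic number:
  lower bound: {d,n,p,u} mutually conflict ⇒ χ ≥ 4
  4-colouring: R0={d}  R1={u}  R2={n,x}  R3={p}
  χ = 4

Answer: 4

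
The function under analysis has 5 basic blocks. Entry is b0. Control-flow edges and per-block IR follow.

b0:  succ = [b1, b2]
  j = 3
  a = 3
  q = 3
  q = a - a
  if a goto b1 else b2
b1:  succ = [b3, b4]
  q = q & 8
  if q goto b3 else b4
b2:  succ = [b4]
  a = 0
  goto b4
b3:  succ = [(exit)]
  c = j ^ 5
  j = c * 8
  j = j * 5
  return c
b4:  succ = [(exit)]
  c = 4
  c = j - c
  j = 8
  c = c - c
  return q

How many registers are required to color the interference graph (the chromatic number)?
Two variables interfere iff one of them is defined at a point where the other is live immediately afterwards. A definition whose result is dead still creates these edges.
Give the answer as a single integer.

Answer: 3

Working:
Block summaries:
  b0 def {a,j,q} use ∅
  b1 def {q} use {q}
  b2 def {a} use ∅
  b3 def {c,j} use {j}
  b4 def {c,j} use {j,q}

Backward fixpoint:
  b0 li=∅ lo={j,q}
  b1 li={j,q} lo={j,q}
  b2 li={j,q} lo={j,q}
  b3 li={j} lo=∅
  b4 li={j,q} lo=∅

Interfere edges:
  a: {j,q}
  c: {j,q}
  j: {a,c,q}
  q: {a,c,j}

Chromatic number:
  clique {a,j,q} ⇒ need ≥ 3
  3-colouring: c0={j}  c1={q}  c2={a,c}
  χ = 3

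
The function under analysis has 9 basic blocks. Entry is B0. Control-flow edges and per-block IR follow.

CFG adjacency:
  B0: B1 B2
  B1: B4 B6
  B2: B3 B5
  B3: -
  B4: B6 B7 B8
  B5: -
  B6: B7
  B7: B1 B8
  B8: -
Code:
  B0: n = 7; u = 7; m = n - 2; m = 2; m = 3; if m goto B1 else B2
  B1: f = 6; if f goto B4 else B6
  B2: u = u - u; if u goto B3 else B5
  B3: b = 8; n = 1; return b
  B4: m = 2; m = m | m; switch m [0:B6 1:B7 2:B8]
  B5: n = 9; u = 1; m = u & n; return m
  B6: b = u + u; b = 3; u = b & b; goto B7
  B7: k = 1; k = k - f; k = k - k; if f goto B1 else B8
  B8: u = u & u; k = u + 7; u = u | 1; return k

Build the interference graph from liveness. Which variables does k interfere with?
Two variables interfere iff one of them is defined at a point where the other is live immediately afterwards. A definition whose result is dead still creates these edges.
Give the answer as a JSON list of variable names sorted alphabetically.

def/use:
  B0: {m,n,u} / ∅
  B1: {f} / ∅
  B2: {u} / {u}
  B3: {b,n} / ∅
  B4: {m} / ∅
  B5: {m,n,u} / ∅
  B6: {b,u} / {u}
  B7: {k} / {f}
  B8: {k,u} / {u}

Liveness:
  B0 li=∅ lo={u}
  B1 li={u} lo={f,u}
  B2 li={u} lo=∅
  B3 li=∅ lo=∅
  B4 li={f,u} lo={f,u}
  B5 li=∅ lo=∅
  B6 li={f,u} lo={f,u}
  B7 li={f,u} lo={u}
  B8 li={u} lo=∅

Interference:
  b↔{f,n}
  f↔{b,k,m,u}
  k↔{f,u}
  m↔{f,u}
  n↔{b,u}
  u↔{f,k,m,n}

N(k) = ["f", "u"]

Answer: ["f", "u"]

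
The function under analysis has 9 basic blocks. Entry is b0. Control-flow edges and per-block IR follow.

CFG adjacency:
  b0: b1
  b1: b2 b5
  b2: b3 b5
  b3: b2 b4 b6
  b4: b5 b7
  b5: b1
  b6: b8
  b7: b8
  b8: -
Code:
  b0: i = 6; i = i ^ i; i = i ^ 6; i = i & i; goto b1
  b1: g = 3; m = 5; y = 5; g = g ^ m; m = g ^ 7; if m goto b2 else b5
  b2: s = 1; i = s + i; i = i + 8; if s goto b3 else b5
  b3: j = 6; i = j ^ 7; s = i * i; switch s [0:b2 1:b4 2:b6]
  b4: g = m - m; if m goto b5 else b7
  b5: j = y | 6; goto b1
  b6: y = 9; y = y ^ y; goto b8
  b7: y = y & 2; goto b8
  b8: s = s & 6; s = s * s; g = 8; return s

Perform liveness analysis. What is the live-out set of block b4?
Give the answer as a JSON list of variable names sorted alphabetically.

Answer: ["i", "s", "y"]

Analysis:
Per-block:
  b0: def={i} ue=∅
  b1: def={g,m,y} ue=∅
  b2: def={i,s} ue={i}
  b3: def={i,j,s} ue=∅
  b4: def={g} ue={m}
  b5: def={j} ue={y}
  b6: def={y} ue=∅
  b7: def={y} ue={y}
  b8: def={g,s} ue={s}

Live sets:
  b0: in=∅ out={i}
  b1: in={i} out={i,m,y}
  b2: in={i,m,y} out={i,m,y}
  b3: in={m,y} out={i,m,s,y}
  b4: in={i,m,s,y} out={i,s,y}
  b5: in={i,y} out={i}
  b6: in={s} out={s}
  b7: in={s,y} out={s}
  b8: in={s} out=∅

live-out(b4) = ["i", "s", "y"]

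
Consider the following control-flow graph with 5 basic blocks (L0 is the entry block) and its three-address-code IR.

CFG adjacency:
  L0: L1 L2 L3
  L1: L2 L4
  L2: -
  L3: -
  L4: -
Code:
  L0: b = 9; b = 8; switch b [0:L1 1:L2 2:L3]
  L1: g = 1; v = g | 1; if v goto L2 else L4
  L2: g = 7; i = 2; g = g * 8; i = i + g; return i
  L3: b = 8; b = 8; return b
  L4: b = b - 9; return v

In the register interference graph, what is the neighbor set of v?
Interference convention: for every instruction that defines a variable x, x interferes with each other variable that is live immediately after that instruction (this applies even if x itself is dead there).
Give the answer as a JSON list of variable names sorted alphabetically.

Answer: ["b"]

Derivation:
def/use:
  L0 def {b} use ∅
  L1 def {g,v} use ∅
  L2 def {g,i} use ∅
  L3 def {b} use ∅
  L4 def {b} use {b,v}

Liveness:
  L0: in=∅ out={b}
  L1: in={b} out={b,v}
  L2: in=∅ out=∅
  L3: in=∅ out=∅
  L4: in={b,v} out=∅

Interference:
  b: {g,v}
  g: {b,i}
  i: {g}
  v: {b}

N(v) = ["b"]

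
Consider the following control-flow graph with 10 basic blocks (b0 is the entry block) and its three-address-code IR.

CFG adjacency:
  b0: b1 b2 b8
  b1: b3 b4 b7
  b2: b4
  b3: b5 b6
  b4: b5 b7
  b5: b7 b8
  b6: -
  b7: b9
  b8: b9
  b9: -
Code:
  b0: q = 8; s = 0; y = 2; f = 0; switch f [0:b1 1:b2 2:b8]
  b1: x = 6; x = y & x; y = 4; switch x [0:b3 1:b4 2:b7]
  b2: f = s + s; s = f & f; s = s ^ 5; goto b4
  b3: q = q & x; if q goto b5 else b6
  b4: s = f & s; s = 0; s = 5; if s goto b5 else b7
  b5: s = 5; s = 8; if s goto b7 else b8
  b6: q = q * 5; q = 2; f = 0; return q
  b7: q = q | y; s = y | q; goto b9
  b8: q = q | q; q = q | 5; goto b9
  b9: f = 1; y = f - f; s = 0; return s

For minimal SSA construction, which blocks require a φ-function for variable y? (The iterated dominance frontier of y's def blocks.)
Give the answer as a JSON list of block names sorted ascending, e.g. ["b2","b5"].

Answer: ["b4", "b5", "b7", "b8", "b9"]

Derivation:
idom tree: b1←b0 b2←b0 b3←b1 b4←b0 b5←b0 b6←b3 b7←b0 b8←b0 b9←b0
Join-block Dom:
  b4: preds {b1,b2}: {b0,b1} ∩ {b0,b2} = {b0}; idom=b0
  b5: preds {b3,b4}: {b0,b1,b3} ∩ {b0,b4} = {b0}; idom=b0
  b7: preds {b1,b4,b5}: {b0,b1} ∩ {b0,b4} ∩ {b0,b5} = {b0}; idom=b0
  b8: preds {b0,b5}: {b0} ∩ {b0,b5} = {b0}; idom=b0
  b9: preds {b7,b8}: {b0,b7} ∩ {b0,b8} = {b0}; idom=b0

Frontier:
  b4←b1: walk b1 to b0
  b4←b2: walk b2 to b0
  b5←b3: walk b3→b1 to b0
  b5←b4: walk b4 to b0
  b7←b1: walk b1 to b0
  b7←b4: walk b4 to b0
  b7←b5: walk b5 to b0
  b8←b0: walk · to b0
  b8←b5: walk b5 to b0
  b9←b7: walk b7 to b0
  b9←b8: walk b8 to b0
  b0: DF=∅
  b1: DF={b4,b5,b7}
  b2: DF={b4}
  b3: DF={b5}
  b4: DF={b5,b7}
  b5: DF={b7,b8}
  b6: DF=∅
  b7: DF={b9}
  b8: DF={b9}
  b9: DF=∅

φ for y: defs {b0,b1,b9}
  DF⁺ = {b4,b5,b7,b8,b9}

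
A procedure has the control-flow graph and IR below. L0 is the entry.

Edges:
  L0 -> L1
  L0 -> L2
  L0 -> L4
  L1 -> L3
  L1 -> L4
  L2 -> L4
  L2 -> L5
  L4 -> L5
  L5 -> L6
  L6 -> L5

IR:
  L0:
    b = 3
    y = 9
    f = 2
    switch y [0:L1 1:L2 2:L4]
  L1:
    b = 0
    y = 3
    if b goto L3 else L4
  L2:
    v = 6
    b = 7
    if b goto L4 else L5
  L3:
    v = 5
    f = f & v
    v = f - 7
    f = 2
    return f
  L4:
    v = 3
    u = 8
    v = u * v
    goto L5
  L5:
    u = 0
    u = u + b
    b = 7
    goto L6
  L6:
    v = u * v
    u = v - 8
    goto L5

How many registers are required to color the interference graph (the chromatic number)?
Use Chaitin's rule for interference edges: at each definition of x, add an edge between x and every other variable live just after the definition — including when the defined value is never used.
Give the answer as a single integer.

Answer: 3

Analysis:
def/use:
  L0: def={b,f,y} ue=∅
  L1: def={b,y} ue=∅
  L2: def={b,v} ue=∅
  L3: def={f,v} ue={f}
  L4: def={u,v} ue=∅
  L5: def={b,u} ue={b}
  L6: def={u,v} ue={u,v}

Backward fixpoint:
  L0: in=∅ out={b,f}
  L1: in={f} out={b,f}
  L2: in=∅ out={b,v}
  L3: in={f} out=∅
  L4: in={b} out={b,v}
  L5: in={b,v} out={b,u,v}
  L6: in={b,u,v} out={b,v}

Conflict graph:
  b — {f,u,v,y}
  f — {b,v,y}
  u — {b,v}
  v — {b,f,u}
  y — {b,f}

Registers:
  {b,f,v} pairwise interfere (3-clique) ⇒ χ ≥ 3
  3-colouring: c0={b}  c1={f,u}  c2={v,y}
  χ = 3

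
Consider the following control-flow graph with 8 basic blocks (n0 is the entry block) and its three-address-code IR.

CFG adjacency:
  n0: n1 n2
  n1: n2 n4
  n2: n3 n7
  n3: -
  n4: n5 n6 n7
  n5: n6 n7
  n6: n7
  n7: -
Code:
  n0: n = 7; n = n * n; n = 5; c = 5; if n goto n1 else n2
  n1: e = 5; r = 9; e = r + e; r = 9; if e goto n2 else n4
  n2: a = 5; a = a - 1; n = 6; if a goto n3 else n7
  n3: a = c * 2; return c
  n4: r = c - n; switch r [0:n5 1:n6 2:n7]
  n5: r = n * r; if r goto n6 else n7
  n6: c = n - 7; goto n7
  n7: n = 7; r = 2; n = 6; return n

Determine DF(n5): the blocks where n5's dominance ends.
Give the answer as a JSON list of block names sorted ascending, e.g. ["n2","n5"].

idom tree: n1←n0 n2←n0 n3←n2 n4←n1 n5←n4 n6←n4 n7←n0
Join-block Dom:
  n2: preds {n0,n1}: {n0} ∩ {n0,n1} = {n0}; idom=n0
  n6: preds {n4,n5}: {n0,n1,n4} ∩ {n0,n1,n4,n5} = {n0,n1,n4}; idom=n4
  n7: preds {n2,n4,n5,n6}: {n0,n2} ∩ {n0,n1,n4} ∩ {n0,n1,n4,n5} ∩ {n0,n1,n4,n6} = {n0}; idom=n0

Frontier:
  join n2 pred n0: · stop@n0
  join n2 pred n1: n1 stop@n0
  join n6 pred n4: · stop@n4
  join n6 pred n5: n5 stop@n4
  join n7 pred n2: n2 stop@n0
  join n7 pred n4: n4→n1 stop@n0
  join n7 pred n5: n5→n4→n1 stop@n0
  join n7 pred n6: n6→n4→n1 stop@n0
  n0: DF=∅
  n1: DF={n2,n7}
  n2: DF={n7}
  n3: DF=∅
  n4: DF={n7}
  n5: DF={n6,n7}
  n6: DF={n7}
  n7: DF=∅

DF(n5) = ["n6", "n7"]

Answer: ["n6", "n7"]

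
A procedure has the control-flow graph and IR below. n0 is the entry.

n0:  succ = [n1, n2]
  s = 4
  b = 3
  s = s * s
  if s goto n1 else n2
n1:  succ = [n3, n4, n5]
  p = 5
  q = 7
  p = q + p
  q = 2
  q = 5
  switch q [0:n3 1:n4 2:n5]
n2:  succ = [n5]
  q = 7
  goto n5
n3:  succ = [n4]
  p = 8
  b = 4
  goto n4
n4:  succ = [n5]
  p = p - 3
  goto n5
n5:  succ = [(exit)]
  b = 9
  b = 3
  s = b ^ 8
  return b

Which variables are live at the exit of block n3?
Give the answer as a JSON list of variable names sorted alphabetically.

Per-block:
  n0: {b,s} / ∅
  n1: {p,q} / ∅
  n2: {q} / ∅
  n3: {b,p} / ∅
  n4: {p} / {p}
  n5: {b,s} / ∅

Live sets:
  n0 li=∅ lo=∅
  n1 li=∅ lo={p}
  n2 li=∅ lo=∅
  n3 li=∅ lo={p}
  n4 li={p} lo=∅
  n5 li=∅ lo=∅

live-out(n3) = ["p"]

Answer: ["p"]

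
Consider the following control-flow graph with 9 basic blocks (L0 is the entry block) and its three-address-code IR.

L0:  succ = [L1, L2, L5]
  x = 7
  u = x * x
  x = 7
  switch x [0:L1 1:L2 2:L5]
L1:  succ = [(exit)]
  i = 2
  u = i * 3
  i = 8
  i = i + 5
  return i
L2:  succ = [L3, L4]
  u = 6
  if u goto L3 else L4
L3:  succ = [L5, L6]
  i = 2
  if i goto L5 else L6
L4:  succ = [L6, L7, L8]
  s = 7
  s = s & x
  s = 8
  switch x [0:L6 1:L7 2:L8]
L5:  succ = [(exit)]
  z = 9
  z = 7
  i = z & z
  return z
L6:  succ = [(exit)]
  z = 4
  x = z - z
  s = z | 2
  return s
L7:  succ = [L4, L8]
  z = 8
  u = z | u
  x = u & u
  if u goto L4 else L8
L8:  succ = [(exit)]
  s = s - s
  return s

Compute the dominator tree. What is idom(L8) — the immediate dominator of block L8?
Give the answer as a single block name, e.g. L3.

Answer: L4

Derivation:
idom tree: L1←L0 L2←L0 L3←L2 L4←L2 L5←L0 L6←L2 L7←L4 L8←L4
Dom∩ at merges:
  L4: preds {L2,L7}: {L0,L2} ∩ {L0,L2,L4,L7} = {L0,L2}; idom=L2
  L5: preds {L0,L3}: {L0} ∩ {L0,L2,L3} = {L0}; idom=L0
  L6: preds {L3,L4}: {L0,L2,L3} ∩ {L0,L2,L4} = {L0,L2}; idom=L2
  L8: preds {L4,L7}: {L0,L2,L4} ∩ {L0,L2,L4,L7} = {L0,L2,L4}; idom=L4

idom(L8) = L4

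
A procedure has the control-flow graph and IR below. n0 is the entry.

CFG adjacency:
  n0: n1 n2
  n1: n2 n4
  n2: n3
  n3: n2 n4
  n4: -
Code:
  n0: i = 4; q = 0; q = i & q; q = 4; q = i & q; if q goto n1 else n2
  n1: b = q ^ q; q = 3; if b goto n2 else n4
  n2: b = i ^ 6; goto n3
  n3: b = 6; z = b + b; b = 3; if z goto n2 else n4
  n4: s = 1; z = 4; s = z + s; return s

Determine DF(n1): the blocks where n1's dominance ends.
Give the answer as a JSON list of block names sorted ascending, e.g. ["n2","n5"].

idom tree: n1←n0 n2←n0 n3←n2 n4←n0
Join-block Dom:
  n2: preds {n0,n1,n3}: {n0} ∩ {n0,n1} ∩ {n0,n2,n3} = {n0}; idom=n0
  n4: preds {n1,n3}: {n0,n1} ∩ {n0,n2,n3} = {n0}; idom=n0

DF walk-up:
  join n2 pred n0: · stop@n0
  join n2 pred n1: n1 stop@n0
  join n2 pred n3: n3→n2 stop@n0
  join n4 pred n1: n1 stop@n0
  join n4 pred n3: n3→n2 stop@n0
  DF(n0)=∅
  DF(n1)={n2,n4}
  DF(n2)={n2,n4}
  DF(n3)={n2,n4}
  DF(n4)=∅

DF(n1) = ["n2", "n4"]

Answer: ["n2", "n4"]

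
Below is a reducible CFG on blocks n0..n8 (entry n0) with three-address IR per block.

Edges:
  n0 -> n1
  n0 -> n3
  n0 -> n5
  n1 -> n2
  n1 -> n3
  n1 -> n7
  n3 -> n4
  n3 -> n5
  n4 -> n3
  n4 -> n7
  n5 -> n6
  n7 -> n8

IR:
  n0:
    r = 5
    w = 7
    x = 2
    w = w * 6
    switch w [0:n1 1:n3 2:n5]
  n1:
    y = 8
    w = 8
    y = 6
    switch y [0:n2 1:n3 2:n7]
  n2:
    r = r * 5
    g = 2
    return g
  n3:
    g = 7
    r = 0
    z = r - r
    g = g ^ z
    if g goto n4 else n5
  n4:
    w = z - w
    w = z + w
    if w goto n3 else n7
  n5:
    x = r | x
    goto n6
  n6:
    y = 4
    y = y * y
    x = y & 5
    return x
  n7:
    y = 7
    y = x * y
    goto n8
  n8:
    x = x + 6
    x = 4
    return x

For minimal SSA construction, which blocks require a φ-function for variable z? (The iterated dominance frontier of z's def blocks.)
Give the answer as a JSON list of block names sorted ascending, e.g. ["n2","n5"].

idom tree: n1←n0 n2←n1 n3←n0 n4←n3 n5←n0 n6←n5 n7←n0 n8←n7
Join-block Dom:
  n3: preds {n0,n1,n4}: {n0} ∩ {n0,n1} ∩ {n0,n3,n4} = {n0}; idom=n0
  n5: preds {n0,n3}: {n0} ∩ {n0,n3} = {n0}; idom=n0
  n7: preds {n1,n4}: {n0,n1} ∩ {n0,n3,n4} = {n0}; idom=n0

Frontier:
  n3←n0: walk · to n0
  n3←n1: walk n1 to n0
  n3←n4: walk n4→n3 to n0
  n5←n0: walk · to n0
  n5←n3: walk n3 to n0
  n7←n1: walk n1 to n0
  n7←n4: walk n4→n3 to n0
  DF(n0)=∅
  DF(n1)={n3,n7}
  DF(n2)=∅
  DF(n3)={n3,n5,n7}
  DF(n4)={n3,n7}
  DF(n5)=∅
  DF(n6)=∅
  DF(n7)=∅
  DF(n8)=∅

φ for z: defs {n3}
  DF⁺ = {n3,n5,n7}

Answer: ["n3", "n5", "n7"]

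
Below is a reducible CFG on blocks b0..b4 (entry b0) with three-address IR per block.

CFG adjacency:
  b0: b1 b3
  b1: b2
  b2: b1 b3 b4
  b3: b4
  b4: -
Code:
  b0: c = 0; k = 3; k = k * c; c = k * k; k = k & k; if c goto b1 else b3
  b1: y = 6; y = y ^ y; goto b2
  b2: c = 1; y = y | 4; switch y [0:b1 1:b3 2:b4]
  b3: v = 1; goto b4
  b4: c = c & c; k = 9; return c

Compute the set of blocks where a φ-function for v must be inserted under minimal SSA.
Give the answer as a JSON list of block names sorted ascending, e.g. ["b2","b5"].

Answer: ["b4"]

Analysis:
idom tree: b1←b0 b2←b1 b3←b0 b4←b0
Dom at joins:
  b1: preds {b0,b2}: {b0} ∩ {b0,b1,b2} = {b0}; idom=b0
  b3: preds {b0,b2}: {b0} ∩ {b0,b1,b2} = {b0}; idom=b0
  b4: preds {b2,b3}: {b0,b1,b2} ∩ {b0,b3} = {b0}; idom=b0

Frontier:
  join b1 pred b0: · stop@b0
  join b1 pred b2: b2→b1 stop@b0
  join b3 pred b0: · stop@b0
  join b3 pred b2: b2→b1 stop@b0
  join b4 pred b2: b2→b1 stop@b0
  join b4 pred b3: b3 stop@b0
  b0 → ∅
  b1 → {b1,b3,b4}
  b2 → {b1,b3,b4}
  b3 → {b4}
  b4 → ∅

φ for v: defs {b3}
  DF⁺ = {b4}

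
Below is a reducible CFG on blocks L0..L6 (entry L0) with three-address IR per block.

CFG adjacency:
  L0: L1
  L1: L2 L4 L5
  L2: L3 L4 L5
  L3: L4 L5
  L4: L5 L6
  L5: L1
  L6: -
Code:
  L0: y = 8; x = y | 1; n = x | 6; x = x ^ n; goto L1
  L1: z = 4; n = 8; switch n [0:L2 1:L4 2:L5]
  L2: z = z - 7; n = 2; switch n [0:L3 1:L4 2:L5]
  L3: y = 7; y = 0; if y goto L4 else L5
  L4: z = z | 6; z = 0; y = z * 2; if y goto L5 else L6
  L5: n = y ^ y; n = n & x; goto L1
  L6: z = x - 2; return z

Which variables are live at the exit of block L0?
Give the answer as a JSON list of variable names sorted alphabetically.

Block summaries:
  L0: def={n,x,y} ue=∅
  L1: def={n,z} ue=∅
  L2: def={n,z} ue={z}
  L3: def={y} ue=∅
  L4: def={y,z} ue={z}
  L5: def={n} ue={x,y}
  L6: def={z} ue={x}

Backward fixpoint:
  L0: in=∅ out={x,y}
  L1: in={x,y} out={x,y,z}
  L2: in={x,y,z} out={x,y,z}
  L3: in={x,z} out={x,y,z}
  L4: in={x,z} out={x,y}
  L5: in={x,y} out={x,y}
  L6: in={x} out=∅

live-out(L0) = ["x", "y"]

Answer: ["x", "y"]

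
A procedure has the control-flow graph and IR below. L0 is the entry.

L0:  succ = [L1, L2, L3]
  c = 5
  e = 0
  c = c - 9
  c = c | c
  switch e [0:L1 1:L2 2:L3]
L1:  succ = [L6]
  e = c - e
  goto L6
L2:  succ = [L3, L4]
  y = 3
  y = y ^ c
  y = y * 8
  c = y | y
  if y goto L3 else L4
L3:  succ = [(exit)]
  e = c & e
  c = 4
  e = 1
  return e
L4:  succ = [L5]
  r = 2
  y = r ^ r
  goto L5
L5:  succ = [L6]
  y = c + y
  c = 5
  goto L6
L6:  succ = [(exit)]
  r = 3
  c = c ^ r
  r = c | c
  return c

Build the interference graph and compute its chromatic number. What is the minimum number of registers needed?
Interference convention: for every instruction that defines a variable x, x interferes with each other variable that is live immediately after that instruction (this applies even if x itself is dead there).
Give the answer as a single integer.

Answer: 3

Analysis:
Per-block:
  L0: def={c,e} ue=∅
  L1: def={e} ue={c,e}
  L2: def={c,y} ue={c}
  L3: def={c,e} ue={c,e}
  L4: def={r,y} ue=∅
  L5: def={c,y} ue={c,y}
  L6: def={c,r} ue={c}

Live sets:
  L0: in=∅ out={c,e}
  L1: in={c,e} out={c}
  L2: in={c,e} out={c,e}
  L3: in={c,e} out=∅
  L4: in={c} out={c,y}
  L5: in={c,y} out={c}
  L6: in={c} out=∅

Interfere edges:
  c — {e,r,y}
  e — {c,y}
  r — {c}
  y — {c,e}

Colouring:
  {c,e,y} pairwise interfere (3-clique) ⇒ χ ≥ 3
  3-colouring: R0={c}  R1={e,r}  R2={y}
  χ = 3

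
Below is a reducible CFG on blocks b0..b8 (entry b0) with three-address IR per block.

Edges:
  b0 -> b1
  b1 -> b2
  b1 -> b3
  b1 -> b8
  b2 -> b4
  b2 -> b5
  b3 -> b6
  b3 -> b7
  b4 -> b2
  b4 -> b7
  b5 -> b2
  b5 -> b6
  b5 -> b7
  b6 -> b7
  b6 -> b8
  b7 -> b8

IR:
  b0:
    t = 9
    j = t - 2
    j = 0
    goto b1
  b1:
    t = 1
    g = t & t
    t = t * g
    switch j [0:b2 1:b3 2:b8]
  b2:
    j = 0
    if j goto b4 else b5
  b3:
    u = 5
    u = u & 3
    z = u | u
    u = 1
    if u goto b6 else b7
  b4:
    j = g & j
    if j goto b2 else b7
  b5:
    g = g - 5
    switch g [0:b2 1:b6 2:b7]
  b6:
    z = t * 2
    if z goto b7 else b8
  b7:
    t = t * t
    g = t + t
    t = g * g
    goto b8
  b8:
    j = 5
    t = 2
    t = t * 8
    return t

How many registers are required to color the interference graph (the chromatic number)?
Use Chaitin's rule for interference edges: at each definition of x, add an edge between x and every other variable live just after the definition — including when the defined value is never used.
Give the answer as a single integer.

Answer: 3

Working:
Per-block:
  b0 def {j,t} use ∅
  b1 def {g,t} use {j}
  b2 def {j} use ∅
  b3 def {u,z} use ∅
  b4 def {j} use {g,j}
  b5 def {g} use {g}
  b6 def {z} use {t}
  b7 def {g,t} use {t}
  b8 def {j,t} use ∅

Live sets:
  b0 li=∅ lo={j}
  b1 li={j} lo={g,t}
  b2 li={g,t} lo={g,j,t}
  b3 li={t} lo={t}
  b4 li={g,j,t} lo={g,t}
  b5 li={g,t} lo={g,t}
  b6 li={t} lo={t}
  b7 li={t} lo=∅
  b8 li=∅ lo=∅

Conflict graph:
  g↔{j,t}
  j↔{g,t}
  t↔{g,j,u,z}
  u↔{t}
  z↔{t}

Colouring:
  clique {g,j,t} ⇒ need ≥ 3
  3-colouring: r0={t}  r1={g,u,z}  r2={j}
  χ = 3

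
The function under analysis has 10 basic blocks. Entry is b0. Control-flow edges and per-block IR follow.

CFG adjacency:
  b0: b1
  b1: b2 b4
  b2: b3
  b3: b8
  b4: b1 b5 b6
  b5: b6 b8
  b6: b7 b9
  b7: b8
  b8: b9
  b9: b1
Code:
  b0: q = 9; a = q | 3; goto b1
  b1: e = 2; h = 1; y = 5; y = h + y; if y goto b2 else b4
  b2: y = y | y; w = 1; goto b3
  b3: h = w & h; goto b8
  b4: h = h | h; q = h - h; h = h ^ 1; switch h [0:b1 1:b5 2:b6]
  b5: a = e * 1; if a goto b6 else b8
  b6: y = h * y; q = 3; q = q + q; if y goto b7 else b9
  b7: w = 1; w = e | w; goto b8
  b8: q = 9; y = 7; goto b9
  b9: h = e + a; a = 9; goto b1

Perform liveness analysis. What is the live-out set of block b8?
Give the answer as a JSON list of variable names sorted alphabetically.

Block summaries:
  b0: {a,q} / ∅
  b1: {e,h,y} / ∅
  b2: {w,y} / {y}
  b3: {h} / {h,w}
  b4: {h,q} / {h}
  b5: {a} / {e}
  b6: {q,y} / {h,y}
  b7: {w} / {e}
  b8: {q,y} / ∅
  b9: {a,h} / {a,e}

Liveness:
  b0 li=∅ lo={a}
  b1 li={a} lo={a,e,h,y}
  b2 li={a,e,h,y} lo={a,e,h,w}
  b3 li={a,e,h,w} lo={a,e}
  b4 li={a,e,h,y} lo={a,e,h,y}
  b5 li={e,h,y} lo={a,e,h,y}
  b6 li={a,e,h,y} lo={a,e}
  b7 li={a,e} lo={a,e}
  b8 li={a,e} lo={a,e}
  b9 li={a,e} lo={a}

live-out(b8) = ["a", "e"]

Answer: ["a", "e"]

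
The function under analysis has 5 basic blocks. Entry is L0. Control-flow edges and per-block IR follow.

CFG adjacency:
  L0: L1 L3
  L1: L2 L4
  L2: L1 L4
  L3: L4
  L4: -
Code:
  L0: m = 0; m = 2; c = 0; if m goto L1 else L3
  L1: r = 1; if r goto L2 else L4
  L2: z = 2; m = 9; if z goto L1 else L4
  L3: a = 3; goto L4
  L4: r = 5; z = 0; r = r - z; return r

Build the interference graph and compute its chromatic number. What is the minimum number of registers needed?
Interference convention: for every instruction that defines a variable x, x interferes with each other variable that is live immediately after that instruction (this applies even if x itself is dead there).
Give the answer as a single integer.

Answer: 2

Working:
Per-block:
  L0 def {c,m} use ∅
  L1 def {r} use ∅
  L2 def {m,z} use ∅
  L3 def {a} use ∅
  L4 def {r,z} use ∅

Liveness:
  live L0: ∅→∅
  live L1: ∅→∅
  live L2: ∅→∅
  live L3: ∅→∅
  live L4: ∅→∅

Conflict graph:
  a — ∅
  c — {m}
  m — {c,z}
  r — {z}
  z — {m,r}

Registers:
  {c,m} pairwise interfere (2-clique) ⇒ χ ≥ 2
  assign a→c0 c→c1 m→c0 r→c0 z→c1 — no edge inside a register ⇒ χ ≤ 2
  χ = 2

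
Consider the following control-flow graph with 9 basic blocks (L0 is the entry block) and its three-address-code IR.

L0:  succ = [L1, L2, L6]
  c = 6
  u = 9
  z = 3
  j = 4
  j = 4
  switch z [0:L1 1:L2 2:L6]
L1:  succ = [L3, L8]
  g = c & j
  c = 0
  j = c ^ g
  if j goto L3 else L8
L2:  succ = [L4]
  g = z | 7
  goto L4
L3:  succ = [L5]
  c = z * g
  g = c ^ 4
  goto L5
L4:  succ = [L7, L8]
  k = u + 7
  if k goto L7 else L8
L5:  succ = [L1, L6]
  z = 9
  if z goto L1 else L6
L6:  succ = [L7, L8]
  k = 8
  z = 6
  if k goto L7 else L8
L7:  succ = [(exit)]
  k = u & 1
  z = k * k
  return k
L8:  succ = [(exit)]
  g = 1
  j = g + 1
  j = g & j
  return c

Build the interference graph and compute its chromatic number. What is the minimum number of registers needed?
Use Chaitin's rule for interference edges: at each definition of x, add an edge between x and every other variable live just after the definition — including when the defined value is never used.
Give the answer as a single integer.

Per-block:
  L0 def {c,j,u,z} use ∅
  L1 def {c,g,j} use {c,j}
  L2 def {g} use {z}
  L3 def {c,g} use {g,z}
  L4 def {k} use {u}
  L5 def {z} use ∅
  L6 def {k,z} use ∅
  L7 def {k,z} use {u}
  L8 def {g,j} use {c}

Live sets:
  L0: in=∅ out={c,j,u,z}
  L1: in={c,j,u,z} out={c,g,j,u,z}
  L2: in={c,u,z} out={c,u}
  L3: in={g,j,u,z} out={c,j,u}
  L4: in={c,u} out={c,u}
  L5: in={c,j,u} out={c,j,u,z}
  L6: in={c,u} out={c,u}
  L7: in={u} out=∅
  L8: in={c} out=∅

Interference:
  c↔{g,j,k,u,z}
  g↔{c,j,u,z}
  j↔{c,g,u,z}
  k↔{c,u,z}
  u↔{c,g,j,k,z}
  z↔{c,g,j,k,u}

Chromatic number:
  lower bound: {c,g,j,u,z} mutually conflict ⇒ χ ≥ 5
  assign c→c0 g→c3 j→c4 k→c3 u→c1 z→c2 — no edge inside a register ⇒ χ ≤ 5
  χ = 5

Answer: 5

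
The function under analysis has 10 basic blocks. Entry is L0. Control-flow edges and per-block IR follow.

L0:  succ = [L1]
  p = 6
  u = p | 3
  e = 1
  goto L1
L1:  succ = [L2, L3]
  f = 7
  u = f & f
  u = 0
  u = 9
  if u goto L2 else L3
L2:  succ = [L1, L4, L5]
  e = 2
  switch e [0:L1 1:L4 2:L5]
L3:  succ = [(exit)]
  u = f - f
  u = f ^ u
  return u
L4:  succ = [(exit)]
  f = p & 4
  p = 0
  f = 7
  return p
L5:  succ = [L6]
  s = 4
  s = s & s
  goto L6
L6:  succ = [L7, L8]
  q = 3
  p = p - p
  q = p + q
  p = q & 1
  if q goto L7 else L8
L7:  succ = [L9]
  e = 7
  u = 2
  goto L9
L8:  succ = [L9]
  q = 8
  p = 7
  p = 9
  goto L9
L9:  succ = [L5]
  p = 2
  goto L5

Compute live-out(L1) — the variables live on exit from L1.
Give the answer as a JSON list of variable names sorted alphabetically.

Answer: ["f", "p"]

Working:
def/use:
  L0 def {e,p,u} use ∅
  L1 def {f,u} use ∅
  L2 def {e} use ∅
  L3 def {u} use {f}
  L4 def {f,p} use {p}
  L5 def {s} use ∅
  L6 def {p,q} use {p}
  L7 def {e,u} use ∅
  L8 def {p,q} use ∅
  L9 def {p} use ∅

Backward fixpoint:
  L0: in=∅ out={p}
  L1: in={p} out={f,p}
  L2: in={p} out={p}
  L3: in={f} out=∅
  L4: in={p} out=∅
  L5: in={p} out={p}
  L6: in={p} out=∅
  L7: in=∅ out=∅
  L8: in=∅ out=∅
  L9: in=∅ out={p}

live-out(L1) = ["f", "p"]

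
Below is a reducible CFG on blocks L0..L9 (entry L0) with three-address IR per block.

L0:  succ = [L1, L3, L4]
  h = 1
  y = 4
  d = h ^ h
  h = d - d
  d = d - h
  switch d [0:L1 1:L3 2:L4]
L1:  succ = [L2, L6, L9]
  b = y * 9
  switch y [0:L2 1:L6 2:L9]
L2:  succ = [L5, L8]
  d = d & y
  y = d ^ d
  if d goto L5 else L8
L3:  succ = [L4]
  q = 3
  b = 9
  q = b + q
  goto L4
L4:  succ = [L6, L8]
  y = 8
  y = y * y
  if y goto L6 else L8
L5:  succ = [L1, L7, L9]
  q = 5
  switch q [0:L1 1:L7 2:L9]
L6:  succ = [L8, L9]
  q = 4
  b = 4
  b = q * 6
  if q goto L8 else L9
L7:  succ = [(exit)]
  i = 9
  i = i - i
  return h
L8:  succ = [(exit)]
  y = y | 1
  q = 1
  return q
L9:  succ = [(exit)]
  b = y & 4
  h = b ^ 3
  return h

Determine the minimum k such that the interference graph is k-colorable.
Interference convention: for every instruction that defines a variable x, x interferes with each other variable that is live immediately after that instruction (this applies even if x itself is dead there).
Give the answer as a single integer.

Block summaries:
  L0: def={d,h,y} ue=∅
  L1: def={b} ue={y}
  L2: def={d,y} ue={d,y}
  L3: def={b,q} ue=∅
  L4: def={y} ue=∅
  L5: def={q} ue=∅
  L6: def={b,q} ue=∅
  L7: def={i} ue={h}
  L8: def={q,y} ue={y}
  L9: def={b,h} ue={y}

Backward fixpoint:
  live L0: ∅→{d,h,y}
  live L1: {d,h,y}→{d,h,y}
  live L2: {d,h,y}→{d,h,y}
  live L3: ∅→∅
  live L4: ∅→{y}
  live L5: {d,h,y}→{d,h,y}
  live L6: {y}→{y}
  live L7: {h}→∅
  live L8: {y}→∅
  live L9: {y}→∅

Interfere edges:
  b — {d,h,q,y}
  d — {b,h,q,y}
  h — {b,d,i,q,y}
  i — {h}
  q — {b,d,h,y}
  y — {b,d,h,q}

Colouring:
  {b,d,h,q,y} pairwise interfere (5-clique) ⇒ χ ≥ 5
  5-colouring: c0={h}  c1={b,i}  c2={d}  c3={q}  c4={y}
  χ = 5

Answer: 5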